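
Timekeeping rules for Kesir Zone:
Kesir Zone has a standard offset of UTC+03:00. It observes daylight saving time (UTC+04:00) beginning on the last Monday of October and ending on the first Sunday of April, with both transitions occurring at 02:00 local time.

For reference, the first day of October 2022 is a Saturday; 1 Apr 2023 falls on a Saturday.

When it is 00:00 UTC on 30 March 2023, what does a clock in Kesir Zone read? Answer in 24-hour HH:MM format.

04:00

1 October 2022 is a Saturday, so Mondays fall on 3, 10, 17, 24, 31; the last is October 31.
1 April 2023 is a Saturday, so the first Sunday is April 2.
At the standard offset (UTC+03:00), 00:00 UTC + 3h = 03:00 Kesir Zone standard time.
The standard-time date in Kesir Zone, 30 March 2023, lies within the daylight-saving period (31 October 2022 – 2 April 2023), so Kesir Zone is on daylight time, UTC+04:00.
00:00 UTC + 4h = 04:00 local.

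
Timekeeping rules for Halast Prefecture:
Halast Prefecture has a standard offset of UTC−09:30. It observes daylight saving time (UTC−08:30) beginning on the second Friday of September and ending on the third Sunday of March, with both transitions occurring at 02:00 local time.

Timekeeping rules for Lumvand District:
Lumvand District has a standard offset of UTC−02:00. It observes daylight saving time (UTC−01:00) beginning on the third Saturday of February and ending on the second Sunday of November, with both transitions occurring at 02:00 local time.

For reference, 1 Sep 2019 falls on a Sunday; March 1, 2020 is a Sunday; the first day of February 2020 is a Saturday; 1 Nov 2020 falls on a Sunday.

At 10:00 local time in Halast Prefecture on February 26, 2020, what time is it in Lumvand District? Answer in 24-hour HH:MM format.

1 September 2019 is a Sunday, so the first Friday is September 6 and the second is September 13.
1 March 2020 is a Sunday, so the first Sunday is March 1 and the third is March 15.
February 26, 2020 falls between 13 September 2019 and 15 March 2020, so daylight saving is in effect and Halast Prefecture is at UTC−08:30.
10:00 Halast Prefecture + 8h30m = 18:30 UTC.
1 February 2020 is a Saturday, so the first Saturday is February 1 and the third is February 15.
1 November 2020 is a Sunday, so the first Sunday is November 1 and the second is November 8.
At the standard offset (UTC−02:00), 18:30 UTC − 2h = 16:30 Lumvand District standard time.
The standard-time date in Lumvand District, February 26, 2020, falls between 15 February and 8 November, so daylight saving is in effect and Lumvand District is at UTC−01:00.
18:30 UTC − 1h = 17:30 Lumvand District.

17:30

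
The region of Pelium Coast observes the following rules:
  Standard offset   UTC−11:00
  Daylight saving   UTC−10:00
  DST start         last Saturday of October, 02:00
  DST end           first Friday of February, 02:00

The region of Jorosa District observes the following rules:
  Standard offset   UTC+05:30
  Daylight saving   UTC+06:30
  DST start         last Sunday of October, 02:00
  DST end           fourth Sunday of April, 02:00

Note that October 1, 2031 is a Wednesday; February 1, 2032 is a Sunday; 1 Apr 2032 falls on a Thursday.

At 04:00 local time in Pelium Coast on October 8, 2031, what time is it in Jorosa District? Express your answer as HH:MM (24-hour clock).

1 October 2031 is a Wednesday, so Saturdays fall on 4, 11, 18, 25; the last is October 25.
1 February 2032 is a Sunday, so the first Friday is February 6.
October 8, 2031 is outside the daylight-saving period (25 October 2031 – 6 February 2032), so Pelium Coast is on standard time, UTC−11:00.
04:00 Pelium Coast + 11h = 15:00 UTC.
1 October 2031 is a Wednesday, so Sundays fall on 5, 12, 19, 26; the last is October 26.
1 April 2032 is a Thursday, so the first Sunday is April 4 and the fourth is April 25.
At the standard offset (UTC+05:30), 15:00 UTC + 5h30m = 20:30 Jorosa District standard time.
Daylight saving runs 26 October 2031 – 25 April 2032; the standard-time date in Jorosa District, October 8, 2031, is outside that window, so Jorosa District is on standard time at UTC+05:30.
15:00 UTC + 5h30m = 20:30 Jorosa District.

20:30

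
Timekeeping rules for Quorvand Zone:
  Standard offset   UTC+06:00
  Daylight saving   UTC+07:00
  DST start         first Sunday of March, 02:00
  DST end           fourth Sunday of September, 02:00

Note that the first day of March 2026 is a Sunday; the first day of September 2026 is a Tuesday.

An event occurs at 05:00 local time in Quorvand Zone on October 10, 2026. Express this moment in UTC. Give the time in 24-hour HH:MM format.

23:00

1 March 2026 is a Sunday, so the first Sunday is March 1.
1 September 2026 is a Tuesday, so the first Sunday is September 6 and the fourth is September 27.
October 10, 2026 is outside the daylight-saving period (1 March – 27 September), so Quorvand Zone is on standard time, UTC+06:00.
05:00 local − 6h = 23:00 UTC (rolling into the previous day, 9 October 2026).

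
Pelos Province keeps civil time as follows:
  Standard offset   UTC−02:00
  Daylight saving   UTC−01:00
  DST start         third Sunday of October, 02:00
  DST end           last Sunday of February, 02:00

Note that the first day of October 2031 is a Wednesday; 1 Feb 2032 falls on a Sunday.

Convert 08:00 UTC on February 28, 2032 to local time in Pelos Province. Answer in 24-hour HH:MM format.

07:00

1 October 2031 is a Wednesday, so the first Sunday is October 5 and the third is October 19.
1 February 2032 is a Sunday, so Sundays fall on 1, 8, 15, 22, 29; the last is February 29.
At the standard offset (UTC−02:00), 08:00 UTC − 2h = 06:00 Pelos Province standard time.
Daylight saving runs 19 October 2031 – 29 February 2032; the standard-time date in Pelos Province, February 28, 2032, is inside that window, so Pelos Province is at UTC−01:00.
08:00 UTC − 1h = 07:00 local.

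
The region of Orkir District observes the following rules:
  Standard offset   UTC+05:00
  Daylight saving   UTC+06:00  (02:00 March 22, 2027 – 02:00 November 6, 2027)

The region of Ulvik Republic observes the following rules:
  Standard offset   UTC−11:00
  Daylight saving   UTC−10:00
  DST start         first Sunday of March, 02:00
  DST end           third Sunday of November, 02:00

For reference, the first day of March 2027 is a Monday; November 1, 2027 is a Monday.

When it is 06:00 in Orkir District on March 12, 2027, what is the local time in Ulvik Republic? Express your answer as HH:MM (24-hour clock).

March 12, 2027 is outside the daylight-saving period (22 March – 6 November), so Orkir District is on standard time, UTC+05:00.
06:00 Orkir District − 5h = 01:00 UTC.
1 March 2027 is a Monday, so the first Sunday is March 7.
1 November 2027 is a Monday, so the first Sunday is November 7 and the third is November 21.
At the standard offset (UTC−11:00), 01:00 UTC − 11h = 14:00 Ulvik Republic standard time (rolling into the previous day, 11 March 2027).
The standard-time date in Ulvik Republic, March 11, 2027, lies within the daylight-saving period (7 March – 21 November), so Ulvik Republic is on daylight time, UTC−10:00.
01:00 UTC − 10h = 15:00 Ulvik Republic (rolling into the previous day, 11 March 2027).

15:00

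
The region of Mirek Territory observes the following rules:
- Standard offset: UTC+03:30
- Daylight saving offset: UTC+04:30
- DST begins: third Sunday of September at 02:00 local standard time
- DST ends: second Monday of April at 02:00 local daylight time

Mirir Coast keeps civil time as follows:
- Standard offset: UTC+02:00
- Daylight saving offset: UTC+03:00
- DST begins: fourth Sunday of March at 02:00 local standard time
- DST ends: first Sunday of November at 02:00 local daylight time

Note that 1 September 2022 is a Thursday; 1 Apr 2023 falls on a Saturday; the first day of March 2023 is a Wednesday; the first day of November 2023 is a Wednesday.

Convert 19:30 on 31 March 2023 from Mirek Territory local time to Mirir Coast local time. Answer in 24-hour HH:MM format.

1 September 2022 is a Thursday, so the first Sunday is September 4 and the third is September 18.
1 April 2023 is a Saturday, so the first Monday is April 3 and the second is April 10.
31 March 2023 lies within the daylight-saving period (18 September 2022 – 10 April 2023), so Mirek Territory is on daylight time, UTC+04:30.
19:30 Mirek Territory − 4h30m = 15:00 UTC.
1 March 2023 is a Wednesday, so the first Sunday is March 5 and the fourth is March 26.
1 November 2023 is a Wednesday, so the first Sunday is November 5.
At the standard offset (UTC+02:00), 15:00 UTC + 2h = 17:00 Mirir Coast standard time.
Daylight saving runs 26 March – 5 November; the standard-time date in Mirir Coast, 31 March 2023, is inside that window, so Mirir Coast is at UTC+03:00.
15:00 UTC + 3h = 18:00 Mirir Coast.

18:00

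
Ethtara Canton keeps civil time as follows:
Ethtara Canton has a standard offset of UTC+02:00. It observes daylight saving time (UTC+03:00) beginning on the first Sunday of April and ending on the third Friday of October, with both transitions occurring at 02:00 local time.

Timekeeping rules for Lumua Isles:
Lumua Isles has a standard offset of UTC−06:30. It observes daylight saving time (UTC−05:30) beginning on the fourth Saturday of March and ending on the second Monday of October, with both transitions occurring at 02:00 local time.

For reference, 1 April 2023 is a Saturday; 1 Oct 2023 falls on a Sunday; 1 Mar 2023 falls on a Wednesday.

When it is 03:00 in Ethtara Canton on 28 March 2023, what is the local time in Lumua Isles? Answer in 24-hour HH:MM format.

19:30

1 April 2023 is a Saturday, so the first Sunday is April 2.
1 October 2023 is a Sunday, so the first Friday is October 6 and the third is October 20.
28 March 2023 is outside the daylight-saving period (2 April – 20 October), so Ethtara Canton is on standard time, UTC+02:00.
03:00 Ethtara Canton − 2h = 01:00 UTC.
1 March 2023 is a Wednesday, so the first Saturday is March 4 and the fourth is March 25.
1 October 2023 is a Sunday, so the first Monday is October 2 and the second is October 9.
At the standard offset (UTC−06:30), 01:00 UTC − 6h30m = 18:30 Lumua Isles standard time (rolling into the previous day, 27 March 2023).
Daylight saving runs 25 March – 9 October; the standard-time date in Lumua Isles, 27 March 2023, is inside that window, so Lumua Isles is at UTC−05:30.
01:00 UTC − 5h30m = 19:30 Lumua Isles (rolling into the previous day, 27 March 2023).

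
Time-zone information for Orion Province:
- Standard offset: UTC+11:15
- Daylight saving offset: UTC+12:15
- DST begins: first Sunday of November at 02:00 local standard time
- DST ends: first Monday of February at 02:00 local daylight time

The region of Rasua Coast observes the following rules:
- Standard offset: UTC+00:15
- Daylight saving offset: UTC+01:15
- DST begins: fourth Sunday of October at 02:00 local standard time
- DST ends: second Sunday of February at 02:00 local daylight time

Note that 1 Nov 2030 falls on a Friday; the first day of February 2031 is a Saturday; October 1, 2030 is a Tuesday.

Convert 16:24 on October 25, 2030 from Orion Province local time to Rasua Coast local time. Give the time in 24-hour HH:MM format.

1 November 2030 is a Friday, so the first Sunday is November 3.
1 February 2031 is a Saturday, so the first Monday is February 3.
October 25, 2030 does not fall between 3 November 2030 and 3 February 2031, so daylight saving is not in effect and Orion Province is at UTC+11:15.
16:24 Orion Province − 11h15m = 05:09 UTC.
1 October 2030 is a Tuesday, so the first Sunday is October 6 and the fourth is October 27.
1 February 2031 is a Saturday, so the first Sunday is February 2 and the second is February 9.
At the standard offset (UTC+00:15), 05:09 UTC + 0h15m = 05:24 Rasua Coast standard time.
Daylight saving runs 27 October 2030 – 9 February 2031; the standard-time date in Rasua Coast, October 25, 2030, is outside that window, so Rasua Coast is on standard time at UTC+00:15.
05:09 UTC + 0h15m = 05:24 Rasua Coast.

05:24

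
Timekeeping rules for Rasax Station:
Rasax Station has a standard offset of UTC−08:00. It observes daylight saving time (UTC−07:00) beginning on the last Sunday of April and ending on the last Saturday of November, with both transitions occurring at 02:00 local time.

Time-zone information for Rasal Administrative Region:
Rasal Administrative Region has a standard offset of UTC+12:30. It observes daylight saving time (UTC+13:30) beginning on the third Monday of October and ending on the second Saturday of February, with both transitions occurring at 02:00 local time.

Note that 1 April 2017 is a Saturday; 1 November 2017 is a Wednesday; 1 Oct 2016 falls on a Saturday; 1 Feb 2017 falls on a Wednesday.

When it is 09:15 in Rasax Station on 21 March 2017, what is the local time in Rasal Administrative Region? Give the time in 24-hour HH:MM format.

1 April 2017 is a Saturday, so Sundays fall on 2, 9, 16, 23, 30; the last is April 30.
1 November 2017 is a Wednesday, so Saturdays fall on 4, 11, 18, 25; the last is November 25.
Daylight saving runs 30 April – 25 November; 21 March 2017 is outside that window, so Rasax Station is on standard time at UTC−08:00.
09:15 Rasax Station + 8h = 17:15 UTC.
1 October 2016 is a Saturday, so the first Monday is October 3 and the third is October 17.
1 February 2017 is a Wednesday, so the first Saturday is February 4 and the second is February 11.
At the standard offset (UTC+12:30), 17:15 UTC + 12h30m = 05:45 Rasal Administrative Region standard time (rolling into the next day, 22 March 2017).
The standard-time date in Rasal Administrative Region, 22 March 2017, does not fall between 17 October 2016 and 11 February 2017, so daylight saving is not in effect and Rasal Administrative Region is at UTC+12:30.
17:15 UTC + 12h30m = 05:45 Rasal Administrative Region (rolling into the next day, 22 March 2017).

05:45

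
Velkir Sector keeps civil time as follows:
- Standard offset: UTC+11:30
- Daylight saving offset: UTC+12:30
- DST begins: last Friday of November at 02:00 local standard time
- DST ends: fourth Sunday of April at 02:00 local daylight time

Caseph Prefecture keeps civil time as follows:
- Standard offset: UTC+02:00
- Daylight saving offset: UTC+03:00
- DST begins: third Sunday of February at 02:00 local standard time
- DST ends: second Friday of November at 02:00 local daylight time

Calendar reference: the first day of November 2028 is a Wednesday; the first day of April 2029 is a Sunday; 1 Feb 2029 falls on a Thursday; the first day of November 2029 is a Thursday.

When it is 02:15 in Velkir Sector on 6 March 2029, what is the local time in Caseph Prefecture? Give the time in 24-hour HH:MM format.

1 November 2028 is a Wednesday, so Fridays fall on 3, 10, 17, 24; the last is November 24.
1 April 2029 is a Sunday, so the first Sunday is April 1 and the fourth is April 22.
6 March 2029 lies within the daylight-saving period (24 November 2028 – 22 April 2029), so Velkir Sector is on daylight time, UTC+12:30.
02:15 Velkir Sector − 12h30m = 13:45 UTC (rolling into the previous day, 5 March 2029).
1 February 2029 is a Thursday, so the first Sunday is February 4 and the third is February 18.
1 November 2029 is a Thursday, so the first Friday is November 2 and the second is November 9.
At the standard offset (UTC+02:00), 13:45 UTC + 2h = 15:45 Caseph Prefecture standard time.
Daylight saving runs 18 February – 9 November; the standard-time date in Caseph Prefecture, 5 March 2029, is inside that window, so Caseph Prefecture is at UTC+03:00.
13:45 UTC + 3h = 16:45 Caseph Prefecture.

16:45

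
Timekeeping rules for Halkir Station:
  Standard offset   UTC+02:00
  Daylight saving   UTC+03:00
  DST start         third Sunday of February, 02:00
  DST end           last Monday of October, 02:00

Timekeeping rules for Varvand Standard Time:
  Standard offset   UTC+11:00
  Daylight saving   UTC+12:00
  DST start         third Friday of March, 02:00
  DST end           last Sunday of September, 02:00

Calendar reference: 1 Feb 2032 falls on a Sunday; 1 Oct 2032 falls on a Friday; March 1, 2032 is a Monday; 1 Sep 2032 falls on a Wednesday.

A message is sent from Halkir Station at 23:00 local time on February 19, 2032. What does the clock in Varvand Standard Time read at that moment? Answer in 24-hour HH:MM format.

07:00

1 February 2032 is a Sunday, so the first Sunday is February 1 and the third is February 15.
1 October 2032 is a Friday, so Mondays fall on 4, 11, 18, 25; the last is October 25.
February 19, 2032 falls between 15 February and 25 October, so daylight saving is in effect and Halkir Station is at UTC+03:00.
23:00 Halkir Station − 3h = 20:00 UTC.
1 March 2032 is a Monday, so the first Friday is March 5 and the third is March 19.
1 September 2032 is a Wednesday, so Sundays fall on 5, 12, 19, 26; the last is September 26.
At the standard offset (UTC+11:00), 20:00 UTC + 11h = 07:00 Varvand Standard Time standard time (rolling into the next day, 20 February 2032).
The standard-time date in Varvand Standard Time, February 20, 2032, does not fall between 19 March and 26 September, so daylight saving is not in effect and Varvand Standard Time is at UTC+11:00.
20:00 UTC + 11h = 07:00 Varvand Standard Time (rolling into the next day, 20 February 2032).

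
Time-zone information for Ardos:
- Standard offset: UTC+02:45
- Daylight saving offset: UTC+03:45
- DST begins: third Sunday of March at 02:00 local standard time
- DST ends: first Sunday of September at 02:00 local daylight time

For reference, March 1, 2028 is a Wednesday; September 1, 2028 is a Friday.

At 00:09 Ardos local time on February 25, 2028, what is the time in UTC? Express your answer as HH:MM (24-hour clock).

1 March 2028 is a Wednesday, so the first Sunday is March 5 and the third is March 19.
1 September 2028 is a Friday, so the first Sunday is September 3.
February 25, 2028 does not fall between 19 March and 3 September, so daylight saving is not in effect and Ardos is at UTC+02:45.
00:09 local − 2h45m = 21:24 UTC (rolling into the previous day, 24 February 2028).

21:24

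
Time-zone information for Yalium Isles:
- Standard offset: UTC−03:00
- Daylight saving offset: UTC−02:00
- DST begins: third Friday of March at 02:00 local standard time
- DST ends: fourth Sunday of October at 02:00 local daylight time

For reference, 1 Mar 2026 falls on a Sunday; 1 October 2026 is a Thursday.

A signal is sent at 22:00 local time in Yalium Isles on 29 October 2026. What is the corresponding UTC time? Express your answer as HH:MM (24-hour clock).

01:00

1 March 2026 is a Sunday, so the first Friday is March 6 and the third is March 20.
1 October 2026 is a Thursday, so the first Sunday is October 4 and the fourth is October 25.
29 October 2026 is outside the daylight-saving period (20 March – 25 October), so Yalium Isles is on standard time, UTC−03:00.
22:00 local + 3h = 01:00 UTC (rolling into the next day, 30 October 2026).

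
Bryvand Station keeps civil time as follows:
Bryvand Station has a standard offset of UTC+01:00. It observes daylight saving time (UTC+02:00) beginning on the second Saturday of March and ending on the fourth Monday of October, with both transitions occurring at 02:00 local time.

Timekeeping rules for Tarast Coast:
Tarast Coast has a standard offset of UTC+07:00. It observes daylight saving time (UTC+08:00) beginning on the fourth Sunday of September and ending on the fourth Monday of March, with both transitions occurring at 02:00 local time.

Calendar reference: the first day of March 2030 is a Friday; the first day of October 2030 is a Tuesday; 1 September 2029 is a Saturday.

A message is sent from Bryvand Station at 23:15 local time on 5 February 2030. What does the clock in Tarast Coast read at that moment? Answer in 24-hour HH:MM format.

1 March 2030 is a Friday, so the first Saturday is March 2 and the second is March 9.
1 October 2030 is a Tuesday, so the first Monday is October 7 and the fourth is October 28.
5 February 2030 does not fall between 9 March and 28 October, so daylight saving is not in effect and Bryvand Station is at UTC+01:00.
23:15 Bryvand Station − 1h = 22:15 UTC.
1 September 2029 is a Saturday, so the first Sunday is September 2 and the fourth is September 23.
1 March 2030 is a Friday, so the first Monday is March 4 and the fourth is March 25.
At the standard offset (UTC+07:00), 22:15 UTC + 7h = 05:15 Tarast Coast standard time (rolling into the next day, 6 February 2030).
Daylight saving runs 23 September 2029 – 25 March 2030; the standard-time date in Tarast Coast, 6 February 2030, is inside that window, so Tarast Coast is at UTC+08:00.
22:15 UTC + 8h = 06:15 Tarast Coast (rolling into the next day, 6 February 2030).

06:15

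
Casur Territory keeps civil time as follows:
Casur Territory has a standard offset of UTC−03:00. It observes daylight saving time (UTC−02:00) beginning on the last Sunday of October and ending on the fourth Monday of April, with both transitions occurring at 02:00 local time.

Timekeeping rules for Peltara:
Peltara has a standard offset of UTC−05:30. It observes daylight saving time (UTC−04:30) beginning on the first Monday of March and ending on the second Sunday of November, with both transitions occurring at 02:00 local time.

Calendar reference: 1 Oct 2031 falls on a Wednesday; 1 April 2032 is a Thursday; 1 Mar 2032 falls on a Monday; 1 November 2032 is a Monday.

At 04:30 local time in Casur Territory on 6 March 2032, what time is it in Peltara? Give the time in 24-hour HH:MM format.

1 October 2031 is a Wednesday, so Sundays fall on 5, 12, 19, 26; the last is October 26.
1 April 2032 is a Thursday, so the first Monday is April 5 and the fourth is April 26.
6 March 2032 falls between 26 October 2031 and 26 April 2032, so daylight saving is in effect and Casur Territory is at UTC−02:00.
04:30 Casur Territory + 2h = 06:30 UTC.
1 March 2032 is a Monday, so the first Monday is March 1.
1 November 2032 is a Monday, so the first Sunday is November 7 and the second is November 14.
At the standard offset (UTC−05:30), 06:30 UTC − 5h30m = 01:00 Peltara standard time.
The standard-time date in Peltara, 6 March 2032, falls between 1 March and 14 November, so daylight saving is in effect and Peltara is at UTC−04:30.
06:30 UTC − 4h30m = 02:00 Peltara.

02:00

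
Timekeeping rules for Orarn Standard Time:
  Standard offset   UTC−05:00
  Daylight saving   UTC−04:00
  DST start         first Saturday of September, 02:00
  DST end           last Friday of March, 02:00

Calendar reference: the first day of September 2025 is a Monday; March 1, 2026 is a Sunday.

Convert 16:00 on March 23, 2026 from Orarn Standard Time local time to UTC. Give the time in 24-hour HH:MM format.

1 September 2025 is a Monday, so the first Saturday is September 6.
1 March 2026 is a Sunday, so Fridays fall on 6, 13, 20, 27; the last is March 27.
March 23, 2026 falls between 6 September 2025 and 27 March 2026, so daylight saving is in effect and Orarn Standard Time is at UTC−04:00.
16:00 local + 4h = 20:00 UTC.

20:00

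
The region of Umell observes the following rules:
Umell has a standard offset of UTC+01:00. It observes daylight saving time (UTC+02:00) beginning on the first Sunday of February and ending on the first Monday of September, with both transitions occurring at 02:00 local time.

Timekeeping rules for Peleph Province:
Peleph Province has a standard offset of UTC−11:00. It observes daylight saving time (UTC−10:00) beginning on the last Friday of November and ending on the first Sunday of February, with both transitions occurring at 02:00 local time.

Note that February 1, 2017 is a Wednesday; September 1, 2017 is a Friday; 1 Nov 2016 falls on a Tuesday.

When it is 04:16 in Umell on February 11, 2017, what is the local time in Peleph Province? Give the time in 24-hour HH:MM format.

15:16

1 February 2017 is a Wednesday, so the first Sunday is February 5.
1 September 2017 is a Friday, so the first Monday is September 4.
February 11, 2017 falls between 5 February and 4 September, so daylight saving is in effect and Umell is at UTC+02:00.
04:16 Umell − 2h = 02:16 UTC.
1 November 2016 is a Tuesday, so Fridays fall on 4, 11, 18, 25; the last is November 25.
1 February 2017 is a Wednesday, so the first Sunday is February 5.
At the standard offset (UTC−11:00), 02:16 UTC − 11h = 15:16 Peleph Province standard time (rolling into the previous day, 10 February 2017).
The standard-time date in Peleph Province, February 10, 2017, is outside the daylight-saving period (25 November 2016 – 5 February 2017), so Peleph Province is on standard time, UTC−11:00.
02:16 UTC − 11h = 15:16 Peleph Province (rolling into the previous day, 10 February 2017).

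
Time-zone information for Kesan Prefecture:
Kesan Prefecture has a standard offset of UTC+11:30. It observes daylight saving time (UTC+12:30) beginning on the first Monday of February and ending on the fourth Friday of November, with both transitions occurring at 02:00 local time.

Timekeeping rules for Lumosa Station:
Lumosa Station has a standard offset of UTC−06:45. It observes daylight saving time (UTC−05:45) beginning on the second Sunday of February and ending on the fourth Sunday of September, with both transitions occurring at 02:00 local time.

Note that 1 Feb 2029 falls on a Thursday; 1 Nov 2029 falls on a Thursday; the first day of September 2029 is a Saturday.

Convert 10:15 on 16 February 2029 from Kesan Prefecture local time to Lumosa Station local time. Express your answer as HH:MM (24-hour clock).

16:00

1 February 2029 is a Thursday, so the first Monday is February 5.
1 November 2029 is a Thursday, so the first Friday is November 2 and the fourth is November 23.
16 February 2029 lies within the daylight-saving period (5 February – 23 November), so Kesan Prefecture is on daylight time, UTC+12:30.
10:15 Kesan Prefecture − 12h30m = 21:45 UTC (rolling into the previous day, 15 February 2029).
1 February 2029 is a Thursday, so the first Sunday is February 4 and the second is February 11.
1 September 2029 is a Saturday, so the first Sunday is September 2 and the fourth is September 23.
At the standard offset (UTC−06:45), 21:45 UTC − 6h45m = 15:00 Lumosa Station standard time.
The standard-time date in Lumosa Station, 15 February 2029, falls between 11 February and 23 September, so daylight saving is in effect and Lumosa Station is at UTC−05:45.
21:45 UTC − 5h45m = 16:00 Lumosa Station.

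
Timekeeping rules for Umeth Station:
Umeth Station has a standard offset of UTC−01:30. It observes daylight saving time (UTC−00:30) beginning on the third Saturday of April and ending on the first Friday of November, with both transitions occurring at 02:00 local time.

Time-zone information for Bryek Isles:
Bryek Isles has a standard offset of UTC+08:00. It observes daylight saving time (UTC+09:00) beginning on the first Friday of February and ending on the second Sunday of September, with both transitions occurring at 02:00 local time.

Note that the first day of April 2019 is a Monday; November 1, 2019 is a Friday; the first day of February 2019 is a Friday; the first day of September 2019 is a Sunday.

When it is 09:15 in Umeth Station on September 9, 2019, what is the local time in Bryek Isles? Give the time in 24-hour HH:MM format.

17:45

1 April 2019 is a Monday, so the first Saturday is April 6 and the third is April 20.
1 November 2019 is a Friday, so the first Friday is November 1.
September 9, 2019 falls between 20 April and 1 November, so daylight saving is in effect and Umeth Station is at UTC−00:30.
09:15 Umeth Station + 0h30m = 09:45 UTC.
1 February 2019 is a Friday, so the first Friday is February 1.
1 September 2019 is a Sunday, so the first Sunday is September 1 and the second is September 8.
At the standard offset (UTC+08:00), 09:45 UTC + 8h = 17:45 Bryek Isles standard time.
The standard-time date in Bryek Isles, September 9, 2019, is outside the daylight-saving period (1 February – 8 September), so Bryek Isles is on standard time, UTC+08:00.
09:45 UTC + 8h = 17:45 Bryek Isles.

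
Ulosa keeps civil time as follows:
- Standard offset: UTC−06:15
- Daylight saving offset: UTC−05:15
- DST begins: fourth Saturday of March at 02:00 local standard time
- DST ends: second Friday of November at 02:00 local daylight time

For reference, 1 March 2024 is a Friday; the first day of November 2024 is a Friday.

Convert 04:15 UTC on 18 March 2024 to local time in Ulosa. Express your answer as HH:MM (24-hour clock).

22:00

1 March 2024 is a Friday, so the first Saturday is March 2 and the fourth is March 23.
1 November 2024 is a Friday, so the first Friday is November 1 and the second is November 8.
At the standard offset (UTC−06:15), 04:15 UTC − 6h15m = 22:00 Ulosa standard time (rolling into the previous day, 17 March 2024).
The standard-time date in Ulosa, 17 March 2024, is outside the daylight-saving period (23 March – 8 November), so Ulosa is on standard time, UTC−06:15.
04:15 UTC − 6h15m = 22:00 local (rolling into the previous day, 17 March 2024).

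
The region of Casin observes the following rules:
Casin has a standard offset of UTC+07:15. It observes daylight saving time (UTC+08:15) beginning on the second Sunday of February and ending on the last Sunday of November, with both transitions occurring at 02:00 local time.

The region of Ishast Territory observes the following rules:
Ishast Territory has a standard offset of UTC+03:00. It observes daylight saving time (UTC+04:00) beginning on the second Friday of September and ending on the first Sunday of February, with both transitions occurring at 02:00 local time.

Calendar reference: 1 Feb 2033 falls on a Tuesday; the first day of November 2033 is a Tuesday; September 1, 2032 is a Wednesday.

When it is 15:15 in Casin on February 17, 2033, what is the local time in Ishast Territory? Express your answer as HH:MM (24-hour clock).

10:00

1 February 2033 is a Tuesday, so the first Sunday is February 6 and the second is February 13.
1 November 2033 is a Tuesday, so Sundays fall on 6, 13, 20, 27; the last is November 27.
Daylight saving runs 13 February – 27 November; February 17, 2033 is inside that window, so Casin is at UTC+08:15.
15:15 Casin − 8h15m = 07:00 UTC.
1 September 2032 is a Wednesday, so the first Friday is September 3 and the second is September 10.
1 February 2033 is a Tuesday, so the first Sunday is February 6.
At the standard offset (UTC+03:00), 07:00 UTC + 3h = 10:00 Ishast Territory standard time.
Daylight saving runs 10 September 2032 – 6 February 2033; the standard-time date in Ishast Territory, February 17, 2033, is outside that window, so Ishast Territory is on standard time at UTC+03:00.
07:00 UTC + 3h = 10:00 Ishast Territory.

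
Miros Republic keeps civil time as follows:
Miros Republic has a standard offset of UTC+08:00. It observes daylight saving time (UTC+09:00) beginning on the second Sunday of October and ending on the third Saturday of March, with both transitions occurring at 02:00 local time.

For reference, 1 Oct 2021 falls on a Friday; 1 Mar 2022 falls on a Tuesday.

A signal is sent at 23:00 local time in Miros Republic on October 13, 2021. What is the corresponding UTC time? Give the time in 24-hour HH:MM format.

1 October 2021 is a Friday, so the first Sunday is October 3 and the second is October 10.
1 March 2022 is a Tuesday, so the first Saturday is March 5 and the third is March 19.
October 13, 2021 lies within the daylight-saving period (10 October 2021 – 19 March 2022), so Miros Republic is on daylight time, UTC+09:00.
23:00 local − 9h = 14:00 UTC.

14:00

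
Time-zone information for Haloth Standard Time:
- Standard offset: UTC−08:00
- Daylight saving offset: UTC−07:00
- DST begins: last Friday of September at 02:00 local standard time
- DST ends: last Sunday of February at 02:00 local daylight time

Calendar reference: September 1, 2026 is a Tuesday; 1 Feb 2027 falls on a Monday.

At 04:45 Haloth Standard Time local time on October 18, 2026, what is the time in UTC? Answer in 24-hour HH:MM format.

11:45

1 September 2026 is a Tuesday, so Fridays fall on 4, 11, 18, 25; the last is September 25.
1 February 2027 is a Monday, so Sundays fall on 7, 14, 21, 28; the last is February 28.
October 18, 2026 falls between 25 September 2026 and 28 February 2027, so daylight saving is in effect and Haloth Standard Time is at UTC−07:00.
04:45 local + 7h = 11:45 UTC.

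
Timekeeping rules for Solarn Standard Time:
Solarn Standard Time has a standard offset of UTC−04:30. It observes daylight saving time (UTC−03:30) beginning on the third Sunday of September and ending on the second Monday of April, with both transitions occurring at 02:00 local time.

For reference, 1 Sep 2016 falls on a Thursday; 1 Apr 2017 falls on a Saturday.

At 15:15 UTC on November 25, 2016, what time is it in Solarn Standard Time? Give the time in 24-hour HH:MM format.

1 September 2016 is a Thursday, so the first Sunday is September 4 and the third is September 18.
1 April 2017 is a Saturday, so the first Monday is April 3 and the second is April 10.
At the standard offset (UTC−04:30), 15:15 UTC − 4h30m = 10:45 Solarn Standard Time standard time.
Daylight saving runs 18 September 2016 – 10 April 2017; the standard-time date in Solarn Standard Time, November 25, 2016, is inside that window, so Solarn Standard Time is at UTC−03:30.
15:15 UTC − 3h30m = 11:45 local.

11:45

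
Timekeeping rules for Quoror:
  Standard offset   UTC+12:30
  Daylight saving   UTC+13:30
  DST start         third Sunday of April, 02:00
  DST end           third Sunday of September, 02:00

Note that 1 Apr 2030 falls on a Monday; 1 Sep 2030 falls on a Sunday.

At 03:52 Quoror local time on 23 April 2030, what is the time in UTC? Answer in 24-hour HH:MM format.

14:22

1 April 2030 is a Monday, so the first Sunday is April 7 and the third is April 21.
1 September 2030 is a Sunday, so the first Sunday is September 1 and the third is September 15.
Daylight saving runs 21 April – 15 September; 23 April 2030 is inside that window, so Quoror is at UTC+13:30.
03:52 local − 13h30m = 14:22 UTC (rolling into the previous day, 22 April 2030).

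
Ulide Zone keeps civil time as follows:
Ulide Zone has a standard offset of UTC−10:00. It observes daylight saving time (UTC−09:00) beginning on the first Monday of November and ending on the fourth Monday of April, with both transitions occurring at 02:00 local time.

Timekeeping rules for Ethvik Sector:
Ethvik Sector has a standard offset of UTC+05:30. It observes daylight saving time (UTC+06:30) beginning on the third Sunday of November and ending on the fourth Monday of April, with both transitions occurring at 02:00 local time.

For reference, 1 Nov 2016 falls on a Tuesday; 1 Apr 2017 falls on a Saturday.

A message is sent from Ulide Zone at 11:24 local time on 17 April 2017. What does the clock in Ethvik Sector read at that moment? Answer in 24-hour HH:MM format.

1 November 2016 is a Tuesday, so the first Monday is November 7.
1 April 2017 is a Saturday, so the first Monday is April 3 and the fourth is April 24.
17 April 2017 falls between 7 November 2016 and 24 April 2017, so daylight saving is in effect and Ulide Zone is at UTC−09:00.
11:24 Ulide Zone + 9h = 20:24 UTC.
1 November 2016 is a Tuesday, so the first Sunday is November 6 and the third is November 20.
1 April 2017 is a Saturday, so the first Monday is April 3 and the fourth is April 24.
At the standard offset (UTC+05:30), 20:24 UTC + 5h30m = 01:54 Ethvik Sector standard time (rolling into the next day, 18 April 2017).
Daylight saving runs 20 November 2016 – 24 April 2017; the standard-time date in Ethvik Sector, 18 April 2017, is inside that window, so Ethvik Sector is at UTC+06:30.
20:24 UTC + 6h30m = 02:54 Ethvik Sector (rolling into the next day, 18 April 2017).

02:54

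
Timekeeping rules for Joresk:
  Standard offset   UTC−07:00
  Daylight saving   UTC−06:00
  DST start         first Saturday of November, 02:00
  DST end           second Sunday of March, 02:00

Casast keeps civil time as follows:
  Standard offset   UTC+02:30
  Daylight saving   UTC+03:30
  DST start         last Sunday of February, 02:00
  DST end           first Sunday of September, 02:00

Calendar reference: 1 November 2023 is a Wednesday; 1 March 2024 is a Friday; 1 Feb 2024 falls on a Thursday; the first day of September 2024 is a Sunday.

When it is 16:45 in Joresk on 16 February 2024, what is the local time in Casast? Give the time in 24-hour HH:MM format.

1 November 2023 is a Wednesday, so the first Saturday is November 4.
1 March 2024 is a Friday, so the first Sunday is March 3 and the second is March 10.
16 February 2024 lies within the daylight-saving period (4 November 2023 – 10 March 2024), so Joresk is on daylight time, UTC−06:00.
16:45 Joresk + 6h = 22:45 UTC.
1 February 2024 is a Thursday, so Sundays fall on 4, 11, 18, 25; the last is February 25.
1 September 2024 is a Sunday, so the first Sunday is September 1.
At the standard offset (UTC+02:30), 22:45 UTC + 2h30m = 01:15 Casast standard time (rolling into the next day, 17 February 2024).
Daylight saving runs 25 February – 1 September; the standard-time date in Casast, 17 February 2024, is outside that window, so Casast is on standard time at UTC+02:30.
22:45 UTC + 2h30m = 01:15 Casast (rolling into the next day, 17 February 2024).

01:15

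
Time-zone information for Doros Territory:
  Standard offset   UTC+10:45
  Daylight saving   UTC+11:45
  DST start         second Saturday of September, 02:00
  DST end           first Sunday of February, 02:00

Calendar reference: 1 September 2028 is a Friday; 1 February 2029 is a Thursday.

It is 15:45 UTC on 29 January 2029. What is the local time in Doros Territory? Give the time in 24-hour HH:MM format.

03:30

1 September 2028 is a Friday, so the first Saturday is September 2 and the second is September 9.
1 February 2029 is a Thursday, so the first Sunday is February 4.
At the standard offset (UTC+10:45), 15:45 UTC + 10h45m = 02:30 Doros Territory standard time (rolling into the next day, 30 January 2029).
The standard-time date in Doros Territory, 30 January 2029, falls between 9 September 2028 and 4 February 2029, so daylight saving is in effect and Doros Territory is at UTC+11:45.
15:45 UTC + 11h45m = 03:30 local (rolling into the next day, 30 January 2029).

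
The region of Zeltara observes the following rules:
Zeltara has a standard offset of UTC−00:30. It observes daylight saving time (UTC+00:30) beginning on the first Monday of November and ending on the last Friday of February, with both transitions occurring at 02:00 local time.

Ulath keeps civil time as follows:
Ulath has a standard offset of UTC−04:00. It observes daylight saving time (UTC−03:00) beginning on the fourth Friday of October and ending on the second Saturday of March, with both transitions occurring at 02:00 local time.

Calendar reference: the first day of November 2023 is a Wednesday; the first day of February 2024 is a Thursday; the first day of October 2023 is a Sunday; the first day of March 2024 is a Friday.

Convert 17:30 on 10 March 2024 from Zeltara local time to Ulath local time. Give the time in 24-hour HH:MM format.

14:00

1 November 2023 is a Wednesday, so the first Monday is November 6.
1 February 2024 is a Thursday, so Fridays fall on 2, 9, 16, 23; the last is February 23.
Daylight saving runs 6 November 2023 – 23 February 2024; 10 March 2024 is outside that window, so Zeltara is on standard time at UTC−00:30.
17:30 Zeltara + 0h30m = 18:00 UTC.
1 October 2023 is a Sunday, so the first Friday is October 6 and the fourth is October 27.
1 March 2024 is a Friday, so the first Saturday is March 2 and the second is March 9.
At the standard offset (UTC−04:00), 18:00 UTC − 4h = 14:00 Ulath standard time.
The standard-time date in Ulath, 10 March 2024, is outside the daylight-saving period (27 October 2023 – 9 March 2024), so Ulath is on standard time, UTC−04:00.
18:00 UTC − 4h = 14:00 Ulath.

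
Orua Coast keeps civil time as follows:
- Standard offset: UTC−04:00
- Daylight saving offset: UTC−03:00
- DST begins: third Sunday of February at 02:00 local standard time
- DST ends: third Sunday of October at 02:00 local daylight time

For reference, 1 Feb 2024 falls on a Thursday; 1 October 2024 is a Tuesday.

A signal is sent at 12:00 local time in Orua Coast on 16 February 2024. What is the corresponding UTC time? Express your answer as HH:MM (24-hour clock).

1 February 2024 is a Thursday, so the first Sunday is February 4 and the third is February 18.
1 October 2024 is a Tuesday, so the first Sunday is October 6 and the third is October 20.
Daylight saving runs 18 February – 20 October; 16 February 2024 is outside that window, so Orua Coast is on standard time at UTC−04:00.
12:00 local + 4h = 16:00 UTC.

16:00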